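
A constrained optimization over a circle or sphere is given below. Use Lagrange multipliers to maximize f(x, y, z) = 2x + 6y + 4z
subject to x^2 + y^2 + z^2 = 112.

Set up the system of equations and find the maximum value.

Lagrange conditions: 2 = 2*lambda*x, 6 = 2*lambda*y, 4 = 2*lambda*z
So x:2 = y:6 = z:4, i.e. x = 2t, y = 6t, z = 4t
Constraint: t^2*(2^2 + 6^2 + 4^2) = 112
  t^2 * 56 = 112  =>  t = sqrt(2)
Maximum = 2*2t + 6*6t + 4*4t = 56*sqrt(2) = sqrt(6272)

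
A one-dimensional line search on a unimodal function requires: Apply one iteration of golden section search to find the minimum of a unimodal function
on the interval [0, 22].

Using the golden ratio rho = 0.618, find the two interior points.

Golden section search on [0, 22].
Golden ratio rho = 0.618 (approx).
Interior points:
  x_1 = 0 + (1-0.618)*22 = 8.4040
  x_2 = 0 + 0.618*22 = 13.5960
Compare f(x_1) and f(x_2) to determine which subinterval to keep.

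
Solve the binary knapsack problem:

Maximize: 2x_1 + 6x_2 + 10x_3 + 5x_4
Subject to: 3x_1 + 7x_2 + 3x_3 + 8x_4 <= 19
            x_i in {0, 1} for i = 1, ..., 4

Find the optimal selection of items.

Items: item 1 (v=2, w=3), item 2 (v=6, w=7), item 3 (v=10, w=3), item 4 (v=5, w=8)
Capacity: 19
Checking all 16 subsets (w = total weight, v = total value):
  {}: w = 0, v = 0
  {1}: w = 3, v = 2
  {2}: w = 7, v = 6
  {3}: w = 3, v = 10
  {4}: w = 8, v = 5
  {1, 2}: w = 10, v = 8
  {1, 3}: w = 6, v = 12
  {1, 4}: w = 11, v = 7
  {2, 3}: w = 10, v = 16
  {2, 4}: w = 15, v = 11
  {3, 4}: w = 11, v = 15
  {1, 2, 3}: w = 13, v = 18
  {1, 2, 4}: w = 18, v = 13
  {1, 3, 4}: w = 14, v = 17
  {2, 3, 4}: w = 18, v = 21
  {1, 2, 3, 4}: w = 21 > 19, infeasible
Best feasible subset: items [2, 3, 4]
Total weight: 18 <= 19, total value: 21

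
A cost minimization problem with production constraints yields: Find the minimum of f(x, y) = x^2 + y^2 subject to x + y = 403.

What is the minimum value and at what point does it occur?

Substitute y = 403 - x into f(x,y) = x^2 + y^2:
g(x) = x^2 + (403 - x)^2 = 2x^2 - 806x + 162409
g'(x) = 4x - 806 = 0  =>  x = 403/2
y = 403 - 403/2 = 403/2
Minimum value = (403/2)^2 + (403/2)^2 = 162409/2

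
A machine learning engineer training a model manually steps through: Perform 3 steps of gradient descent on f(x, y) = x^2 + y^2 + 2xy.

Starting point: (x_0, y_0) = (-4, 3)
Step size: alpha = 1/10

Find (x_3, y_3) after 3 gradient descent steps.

f(x,y) = x^2 + y^2 + 2xy
grad_x = 2x + 2y, grad_y = 2y + 2x
Step 1: grad = (-2, -2), (-19/5, 16/5)
Step 2: grad = (-6/5, -6/5), (-92/25, 83/25)
Step 3: grad = (-18/25, -18/25), (-451/125, 424/125)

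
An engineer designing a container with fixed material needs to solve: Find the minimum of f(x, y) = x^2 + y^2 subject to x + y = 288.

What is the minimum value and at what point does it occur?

Substitute y = 288 - x into f(x,y) = x^2 + y^2:
g(x) = x^2 + (288 - x)^2 = 2x^2 - 576x + 82944
g'(x) = 4x - 576 = 0  =>  x = 144
y = 288 - 144 = 144
Minimum value = 144^2 + 144^2 = 41472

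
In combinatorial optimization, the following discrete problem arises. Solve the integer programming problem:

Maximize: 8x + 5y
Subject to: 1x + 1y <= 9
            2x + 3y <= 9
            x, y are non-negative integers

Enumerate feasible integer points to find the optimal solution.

Constraint 1: 1x + 1y <= 9
Constraint 2: 2x + 3y <= 9
Feasible x range (need y >= 0): 0 <= x <= min(9/1, 9/2) => x in {0, ..., 4}.
Enumerate feasible integer points row by row (the coefficient of y is 5 > 0, so for each x the largest feasible y gives the best value):
  x = 0: y <= min((9 - 1*0)/1, (9 - 2*0)/3) => y in {0, ..., 3}; best 8*0 + 5*3 = 15
  x = 1: y <= min((9 - 1*1)/1, (9 - 2*1)/3) => y in {0, ..., 2}; best 8*1 + 5*2 = 18
  x = 2: y <= min((9 - 1*2)/1, (9 - 2*2)/3) => y in {0, ..., 1}; best 8*2 + 5*1 = 21
  x = 3: y <= min((9 - 1*3)/1, (9 - 2*3)/3) => y in {0, ..., 1}; best 8*3 + 5*1 = 29
  x = 4: y <= min((9 - 1*4)/1, (9 - 2*4)/3) => y in {0}; best 8*4 + 5*0 = 32
The maximum 8x + 5y = 32 is achieved at x = 4, y = 0.
Check: 1*4 + 1*0 = 4 <= 9 and 2*4 + 3*0 = 8 <= 9.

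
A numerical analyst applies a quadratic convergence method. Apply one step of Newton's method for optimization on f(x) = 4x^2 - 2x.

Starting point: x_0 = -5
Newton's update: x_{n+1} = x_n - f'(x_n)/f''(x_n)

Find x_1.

f(x) = 4x^2 - 2x
f'(x) = 8x + (-2), f''(x) = 8
Newton step: x_1 = x_0 - f'(x_0)/f''(x_0)
f'(-5) = -42
x_1 = -5 - -42/8 = 1/4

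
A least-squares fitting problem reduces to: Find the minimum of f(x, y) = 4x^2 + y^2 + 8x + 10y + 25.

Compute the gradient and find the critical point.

f(x,y) = 4x^2 + y^2 + 8x + 10y + 25
df/dx = 8x + (8) = 0  =>  x = -1
df/dy = 2y + (10) = 0  =>  y = -5
f(-1, -5) = 4*(-1)^2 + 1*(-5)^2 + 8*(-1) + 10*(-5) + 25 = -4
Hessian is diagonal with entries 8, 2 > 0, so this is a minimum.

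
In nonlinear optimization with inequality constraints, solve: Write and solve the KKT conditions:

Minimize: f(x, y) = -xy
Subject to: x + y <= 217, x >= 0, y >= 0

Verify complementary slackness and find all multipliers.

Problem: min -xy s.t. x + y <= 217 (multiplier lambda), x >= 0 (mu_x), y >= 0 (mu_y)
KKT stationarity: -y + lambda - mu_x = 0, -x + lambda - mu_y = 0, with lambda, mu_x, mu_y >= 0
Complementary slackness: lambda*(x + y - 217) = 0, mu_x*x = 0, mu_y*y = 0
If lambda = 0: y = -mu_x <= 0 and x = -mu_y <= 0 force x = y = 0 with f = 0; but x = y = 217/2 is feasible with f = -47089/4 < 0, so this is not the minimum. Hence lambda > 0 and x + y = 217.
Try x > 0, y > 0 (so mu_x = mu_y = 0): y = lambda, x = lambda => x = y = lambda
x + y = 217 => 2*lambda = 217 => lambda = 217/2
x* = y* = 217/2 > 0, consistent with mu_x = mu_y = 0.
(Any feasible point with x = 0 or y = 0 has f = 0 > -47089/4, so the minimum is not on those boundaries.)
min(-xy) = -47089/4 (i.e. max xy = 47089/4)
Multipliers: lambda = 217/2, mu_x = 0, mu_y = 0
Complementary slackness: lambda*(x + y - 217) = 217/2*(217/2 + 217/2 - 217) = 0, mu_x*x = 0*217/2 = 0, mu_y*y = 0*217/2 = 0. Satisfied.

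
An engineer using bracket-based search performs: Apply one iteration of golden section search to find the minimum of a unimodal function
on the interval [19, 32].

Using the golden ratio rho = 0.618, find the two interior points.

Golden section search on [19, 32].
Golden ratio rho = 0.618 (approx).
Interior points:
  x_1 = 19 + (1-0.618)*13 = 23.9660
  x_2 = 19 + 0.618*13 = 27.0340
Compare f(x_1) and f(x_2) to determine which subinterval to keep.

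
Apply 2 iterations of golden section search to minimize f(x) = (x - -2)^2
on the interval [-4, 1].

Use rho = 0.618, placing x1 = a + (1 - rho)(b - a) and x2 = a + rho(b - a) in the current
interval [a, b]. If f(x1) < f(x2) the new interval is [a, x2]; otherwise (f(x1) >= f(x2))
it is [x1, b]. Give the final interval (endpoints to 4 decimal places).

Golden section search for min of f(x) = (x - -2)^2 on [-4, 1].
Each step: x1 = a + (1 - rho)(b - a), x2 = a + rho(b - a); if f(x1) < f(x2) keep [a, x2], otherwise keep [x1, b].
Step 1: [-4.0000, 1.0000], x1=-2.0900 (f=0.0081), x2=-0.9100 (f=1.1881); f(x1) < f(x2) => keep [-4.0000, -0.9100]
Step 2: [-4.0000, -0.9100], x1=-2.8196 (f=0.6718), x2=-2.0904 (f=0.0082); f(x1) > f(x2) => keep [-2.8196, -0.9100]
Final interval: [-2.8196, -0.9100]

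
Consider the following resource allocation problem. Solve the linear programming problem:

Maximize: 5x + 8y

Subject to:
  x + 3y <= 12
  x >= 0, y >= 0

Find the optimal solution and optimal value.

The feasible region has vertices at [(0, 0), (12, 0), (0, 4)].
Checking objective 5x + 8y at each vertex:
  (0, 0): 5*0 + 8*0 = 0
  (12, 0): 5*12 + 8*0 = 60
  (0, 4): 5*0 + 8*4 = 32
Maximum is 60 at (12, 0).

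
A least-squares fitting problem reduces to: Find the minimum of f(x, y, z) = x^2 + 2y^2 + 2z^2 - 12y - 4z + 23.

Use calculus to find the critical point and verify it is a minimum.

f(x,y,z) = x^2 + 2y^2 + 2z^2 - 12y - 4z + 23
df/dx = 2x + (0) = 0 => x = 0
df/dy = 4y + (-12) = 0 => y = 3
df/dz = 4z + (-4) = 0 => z = 1
f(0,3,1) = 1*(0)^2 + 2*(3)^2 + 2*(1)^2 + -12*(3) + -4*(1) + 23 = 3
Hessian is diagonal with entries 2, 4, 4 > 0, confirmed minimum.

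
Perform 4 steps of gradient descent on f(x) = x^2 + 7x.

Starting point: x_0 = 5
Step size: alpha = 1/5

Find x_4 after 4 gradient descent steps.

f(x) = x^2 + 7x, f'(x) = 2x + (7)
Step 1: f'(5) = 17, x_1 = 5 - 1/5 * 17 = 8/5
Step 2: f'(8/5) = 51/5, x_2 = 8/5 - 1/5 * 51/5 = -11/25
Step 3: f'(-11/25) = 153/25, x_3 = -11/25 - 1/5 * 153/25 = -208/125
Step 4: f'(-208/125) = 459/125, x_4 = -208/125 - 1/5 * 459/125 = -1499/625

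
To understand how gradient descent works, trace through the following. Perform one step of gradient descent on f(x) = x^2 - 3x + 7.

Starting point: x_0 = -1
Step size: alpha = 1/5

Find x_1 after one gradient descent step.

f(x) = x^2 - 3x + 7
f'(x) = 2x - 3
f'(-1) = 2*-1 + (-3) = -5
x_1 = x_0 - alpha * f'(x_0) = -1 - 1/5 * -5 = 0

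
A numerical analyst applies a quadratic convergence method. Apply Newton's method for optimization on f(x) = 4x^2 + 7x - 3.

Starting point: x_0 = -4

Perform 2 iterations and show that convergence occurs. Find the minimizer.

f(x) = 4x^2 + 7x - 3, f'(x) = 8x + (7), f''(x) = 8
Step 1: f'(-4) = -25, x_1 = -4 - -25/8 = -7/8
Step 2: f'(-7/8) = 0, x_2 = -7/8 (converged)
Newton's method converges in 1 step for quadratics.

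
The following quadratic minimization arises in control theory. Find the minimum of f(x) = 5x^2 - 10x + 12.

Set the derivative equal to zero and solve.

f(x) = 5x^2 - 10x + 12
f'(x) = 10x + (-10) = 0
x = 10/10 = 1
f(1) = 7
Since f''(x) = 10 > 0, this is a minimum.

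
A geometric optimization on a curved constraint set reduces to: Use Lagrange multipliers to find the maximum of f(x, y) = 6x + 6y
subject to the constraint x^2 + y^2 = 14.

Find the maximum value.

Set up Lagrange conditions: grad f = lambda * grad g
  6 = 2*lambda*x
  6 = 2*lambda*y
From these: x/y = 6/6, so x = 6t, y = 6t for some t.
Substitute into constraint: (6t)^2 + (6t)^2 = 14
  t^2 * 72 = 14
  t = sqrt(14/72)
Maximum = 6*x + 6*y = (6^2 + 6^2)*t = 72 * sqrt(14/72) = sqrt(1008)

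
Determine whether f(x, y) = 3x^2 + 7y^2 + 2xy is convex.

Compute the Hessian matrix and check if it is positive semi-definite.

f(x,y) = 3x^2 + 7y^2 + 2xy
Hessian H = [[6, 2], [2, 14]]
trace(H) = 20, det(H) = 80
Eigenvalues: (20 +/- sqrt(80)) / 2 = 14.47, 5.528
Since both eigenvalues > 0, f is convex.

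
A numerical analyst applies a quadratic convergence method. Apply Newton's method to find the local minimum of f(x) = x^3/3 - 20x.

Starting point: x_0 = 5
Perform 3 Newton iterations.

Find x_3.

f(x) = x^3/3 - 20x
f'(x) = x^2 - 20, f''(x) = 2x
Newton update: x_{n+1} = x_n - (x_n^2 - 20)/(2*x_n)
Step 1: x_0 = 5, f'=5, f''=10, x_1 = 9/2
Step 2: x_1 = 9/2, f'=1/4, f''=9, x_2 = 161/36
Step 3: x_2 = 161/36, f'=1/1296, f''=161/18, x_3 = 51841/11592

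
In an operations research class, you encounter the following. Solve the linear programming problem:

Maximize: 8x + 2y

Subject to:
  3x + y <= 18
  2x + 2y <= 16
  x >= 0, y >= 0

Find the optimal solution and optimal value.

Feasible vertices: (0, 0), (0, 8), (5, 3), (6, 0)
Objective 8x + 2y at each:
  (0, 0): 0
  (0, 8): 16
  (5, 3): 46
  (6, 0): 48
Maximum is 48 at (6, 0).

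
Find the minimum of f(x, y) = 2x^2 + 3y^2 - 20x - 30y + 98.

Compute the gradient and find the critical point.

f(x,y) = 2x^2 + 3y^2 - 20x - 30y + 98
df/dx = 4x + (-20) = 0  =>  x = 5
df/dy = 6y + (-30) = 0  =>  y = 5
f(5, 5) = 2*(5)^2 + 3*(5)^2 + -20*(5) + -30*(5) + 98 = -27
Hessian is diagonal with entries 4, 6 > 0, so this is a minimum.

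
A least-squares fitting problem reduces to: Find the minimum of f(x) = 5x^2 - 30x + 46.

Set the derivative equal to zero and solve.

f(x) = 5x^2 - 30x + 46
f'(x) = 10x + (-30) = 0
x = 30/10 = 3
f(3) = 1
Since f''(x) = 10 > 0, this is a minimum.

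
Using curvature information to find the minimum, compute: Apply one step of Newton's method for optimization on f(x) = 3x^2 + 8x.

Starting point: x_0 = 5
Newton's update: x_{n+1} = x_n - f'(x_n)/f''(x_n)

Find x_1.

f(x) = 3x^2 + 8x
f'(x) = 6x + (8), f''(x) = 6
Newton step: x_1 = x_0 - f'(x_0)/f''(x_0)
f'(5) = 38
x_1 = 5 - 38/6 = -4/3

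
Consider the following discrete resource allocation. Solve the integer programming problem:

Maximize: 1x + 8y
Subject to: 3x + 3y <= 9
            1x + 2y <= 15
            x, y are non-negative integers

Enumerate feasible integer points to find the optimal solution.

Constraint 1: 3x + 3y <= 9
Constraint 2: 1x + 2y <= 15
Feasible x range (need y >= 0): 0 <= x <= min(9/3, 15/1) => x in {0, ..., 3}.
Enumerate feasible integer points row by row (the coefficient of y is 8 > 0, so for each x the largest feasible y gives the best value):
  x = 0: y <= min((9 - 3*0)/3, (15 - 1*0)/2) => y in {0, ..., 3}; best 1*0 + 8*3 = 24
  x = 1: y <= min((9 - 3*1)/3, (15 - 1*1)/2) => y in {0, ..., 2}; best 1*1 + 8*2 = 17
  x = 2: y <= min((9 - 3*2)/3, (15 - 1*2)/2) => y in {0, ..., 1}; best 1*2 + 8*1 = 10
  x = 3: y <= min((9 - 3*3)/3, (15 - 1*3)/2) => y in {0}; best 1*3 + 8*0 = 3
The maximum 1x + 8y = 24 is achieved at x = 0, y = 3.
Check: 3*0 + 3*3 = 9 <= 9 and 1*0 + 2*3 = 6 <= 15.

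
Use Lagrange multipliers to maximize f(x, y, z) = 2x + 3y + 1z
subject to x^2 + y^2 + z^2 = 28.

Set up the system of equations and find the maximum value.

Lagrange conditions: 2 = 2*lambda*x, 3 = 2*lambda*y, 1 = 2*lambda*z
So x:2 = y:3 = z:1, i.e. x = 2t, y = 3t, z = 1t
Constraint: t^2*(2^2 + 3^2 + 1^2) = 28
  t^2 * 14 = 28  =>  t = sqrt(2)
Maximum = 2*2t + 3*3t + 1*1t = 14*sqrt(2) = sqrt(392)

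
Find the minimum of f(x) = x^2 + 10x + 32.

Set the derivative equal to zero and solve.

f(x) = x^2 + 10x + 32
f'(x) = 2x + (10) = 0
x = -10/2 = -5
f(-5) = 7
Since f''(x) = 2 > 0, this is a minimum.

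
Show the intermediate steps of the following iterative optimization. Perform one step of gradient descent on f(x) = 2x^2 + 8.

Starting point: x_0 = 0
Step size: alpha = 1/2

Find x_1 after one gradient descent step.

f(x) = 2x^2 + 8
f'(x) = 4x + 0
f'(0) = 4*0 + (0) = 0
x_1 = x_0 - alpha * f'(x_0) = 0 - 1/2 * 0 = 0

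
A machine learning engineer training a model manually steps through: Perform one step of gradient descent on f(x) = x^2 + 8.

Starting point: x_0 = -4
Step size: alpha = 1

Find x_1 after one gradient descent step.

f(x) = x^2 + 8
f'(x) = 2x + 0
f'(-4) = 2*-4 + (0) = -8
x_1 = x_0 - alpha * f'(x_0) = -4 - 1 * -8 = 4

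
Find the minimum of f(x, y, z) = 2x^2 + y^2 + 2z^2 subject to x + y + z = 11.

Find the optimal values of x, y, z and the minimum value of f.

Using Lagrange multipliers on f = 2x^2 + y^2 + 2z^2 with constraint x + y + z = 11:
Conditions: 2*2*x = lambda, 2*1*y = lambda, 2*2*z = lambda
So x = lambda/4, y = lambda/2, z = lambda/4
Substituting into constraint: lambda * (1) = 11
lambda = 11
x = 11/4, y = 11/2, z = 11/4
Minimum value = 121/2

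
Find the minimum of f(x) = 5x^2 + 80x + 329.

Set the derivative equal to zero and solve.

f(x) = 5x^2 + 80x + 329
f'(x) = 10x + (80) = 0
x = -80/10 = -8
f(-8) = 9
Since f''(x) = 10 > 0, this is a minimum.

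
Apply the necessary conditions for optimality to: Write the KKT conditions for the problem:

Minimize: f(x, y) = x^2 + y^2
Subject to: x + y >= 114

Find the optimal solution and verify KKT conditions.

KKT conditions for min x^2 + y^2 s.t. x + y >= 114:
Stationarity: 2x = mu, 2y = mu
So x = y = mu/2.
Complementary slackness: mu*(x + y - 114) = 0
Primal feasibility: x + y >= 114; dual feasibility: mu >= 0
If mu = 0 then x = y = 0, but 0 + 0 < 114 is infeasible, so the constraint is active.
Constraint active: x + y = 2*(mu/2) = 114 => mu = 114
x = y = 57, f = 6498
Verify: stationarity 2*57 = 114 = mu; primal 57 + 57 = 114 >= 114; dual mu = 114 >= 0; complementary slackness 114*(114 - 114) = 0. All KKT conditions hold.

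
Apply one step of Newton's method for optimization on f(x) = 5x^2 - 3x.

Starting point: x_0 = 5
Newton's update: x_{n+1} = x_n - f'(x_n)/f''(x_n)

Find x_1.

f(x) = 5x^2 - 3x
f'(x) = 10x + (-3), f''(x) = 10
Newton step: x_1 = x_0 - f'(x_0)/f''(x_0)
f'(5) = 47
x_1 = 5 - 47/10 = 3/10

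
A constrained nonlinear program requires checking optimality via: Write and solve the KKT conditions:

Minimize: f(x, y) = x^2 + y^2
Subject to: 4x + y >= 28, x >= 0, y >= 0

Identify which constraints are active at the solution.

KKT conditions for min x^2 + y^2 s.t. 4x + 1y >= 28, x >= 0, y >= 0:
Stationarity: 2x = mu*4 + mu_x, 2y = mu*1 + mu_y, with mu, mu_x, mu_y >= 0
Complementary slackness: mu*(4x + y - 28) = 0, mu_x*x = 0, mu_y*y = 0
(0, 0) is infeasible (4*0 + 1*0 < 28), so if mu = 0 stationarity would force x = mu_x/2 >= 0, y = mu_y/2 >= 0 with mu_x*x = mu_y*y = 0, i.e. x = y = 0: contradiction. Hence mu > 0 and 4x + y = 28 is active.
Try x > 0, y > 0 (so mu_x = mu_y = 0): x = 4*mu/2, y = 1*mu/2
Substitute: 4*(4*mu/2) + 1*(1*mu/2) = 28
  mu*17/2 = 28 => mu = 56/17
x* = 112/17 > 0, y* = 28/17 > 0, consistent with mu_x = mu_y = 0.
f is convex and the constraints are linear, so this KKT point is the global minimum.
f* = 784/17
Active constraints: 4x + y >= 28 (holds with equality, mu = 56/17 > 0); x >= 0 and y >= 0 are inactive (mu_x = mu_y = 0).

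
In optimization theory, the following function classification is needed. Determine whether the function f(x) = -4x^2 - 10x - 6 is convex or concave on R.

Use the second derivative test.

f(x) = -4x^2 - 10x - 6
f'(x) = -8x - 10
f''(x) = -8
Since f''(x) = -8 < 0 for all x, f is concave on R.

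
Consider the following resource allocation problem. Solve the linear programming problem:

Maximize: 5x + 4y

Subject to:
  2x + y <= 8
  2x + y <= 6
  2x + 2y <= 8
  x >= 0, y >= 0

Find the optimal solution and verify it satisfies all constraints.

Feasible vertices: (0, 0), (0, 4), (2, 2), (3, 0)
Objective 5x + 4y at each vertex:
  (0, 0): 0
  (0, 4): 16
  (2, 2): 18
  (3, 0): 15
Maximum is 18 at (2, 2).
Verify constraints at (x, y) = (2, 2):
  2*2 + 1*2 = 6 <= 8
  2*2 + 1*2 = 6 <= 6 (active)
  2*2 + 2*2 = 8 <= 8 (active)
  x = 2 >= 0, y = 2 >= 0. All constraints satisfied.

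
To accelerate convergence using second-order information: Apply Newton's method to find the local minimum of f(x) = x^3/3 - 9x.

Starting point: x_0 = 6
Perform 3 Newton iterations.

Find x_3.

f(x) = x^3/3 - 9x
f'(x) = x^2 - 9, f''(x) = 2x
Newton update: x_{n+1} = x_n - (x_n^2 - 9)/(2*x_n)
Step 1: x_0 = 6, f'=27, f''=12, x_1 = 15/4
Step 2: x_1 = 15/4, f'=81/16, f''=15/2, x_2 = 123/40
Step 3: x_2 = 123/40, f'=729/1600, f''=123/20, x_3 = 9843/3280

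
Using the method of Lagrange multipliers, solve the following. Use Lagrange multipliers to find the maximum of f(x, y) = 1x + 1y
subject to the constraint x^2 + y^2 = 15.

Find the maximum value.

Set up Lagrange conditions: grad f = lambda * grad g
  1 = 2*lambda*x
  1 = 2*lambda*y
From these: x/y = 1/1, so x = 1t, y = 1t for some t.
Substitute into constraint: (1t)^2 + (1t)^2 = 15
  t^2 * 2 = 15
  t = sqrt(15/2)
Maximum = 1*x + 1*y = (1^2 + 1^2)*t = 2 * sqrt(15/2) = sqrt(30)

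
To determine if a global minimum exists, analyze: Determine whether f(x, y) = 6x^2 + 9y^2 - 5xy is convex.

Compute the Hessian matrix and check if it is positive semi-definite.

f(x,y) = 6x^2 + 9y^2 - 5xy
Hessian H = [[12, -5], [-5, 18]]
trace(H) = 30, det(H) = 191
Eigenvalues: (30 +/- sqrt(136)) / 2 = 20.83, 9.169
Since both eigenvalues > 0, f is convex.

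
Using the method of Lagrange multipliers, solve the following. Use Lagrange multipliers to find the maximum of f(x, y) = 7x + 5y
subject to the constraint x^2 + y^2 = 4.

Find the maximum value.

Set up Lagrange conditions: grad f = lambda * grad g
  7 = 2*lambda*x
  5 = 2*lambda*y
From these: x/y = 7/5, so x = 7t, y = 5t for some t.
Substitute into constraint: (7t)^2 + (5t)^2 = 4
  t^2 * 74 = 4
  t = sqrt(4/74)
Maximum = 7*x + 5*y = (7^2 + 5^2)*t = 74 * sqrt(4/74) = sqrt(296)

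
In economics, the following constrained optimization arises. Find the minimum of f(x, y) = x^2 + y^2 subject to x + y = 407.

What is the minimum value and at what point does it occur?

Substitute y = 407 - x into f(x,y) = x^2 + y^2:
g(x) = x^2 + (407 - x)^2 = 2x^2 - 814x + 165649
g'(x) = 4x - 814 = 0  =>  x = 407/2
y = 407 - 407/2 = 407/2
Minimum value = (407/2)^2 + (407/2)^2 = 165649/2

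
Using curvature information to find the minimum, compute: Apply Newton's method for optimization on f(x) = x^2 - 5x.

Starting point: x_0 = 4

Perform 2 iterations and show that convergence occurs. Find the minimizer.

f(x) = x^2 - 5x, f'(x) = 2x + (-5), f''(x) = 2
Step 1: f'(4) = 3, x_1 = 4 - 3/2 = 5/2
Step 2: f'(5/2) = 0, x_2 = 5/2 (converged)
Newton's method converges in 1 step for quadratics.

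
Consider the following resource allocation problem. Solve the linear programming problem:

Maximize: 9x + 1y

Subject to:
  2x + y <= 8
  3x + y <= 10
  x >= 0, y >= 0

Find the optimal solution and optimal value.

Feasible vertices: (0, 0), (0, 8), (2, 4), (10/3, 0)
Objective 9x + 1y at each:
  (0, 0): 0
  (0, 8): 8
  (2, 4): 22
  (10/3, 0): 30
Maximum is 30 at (10/3, 0).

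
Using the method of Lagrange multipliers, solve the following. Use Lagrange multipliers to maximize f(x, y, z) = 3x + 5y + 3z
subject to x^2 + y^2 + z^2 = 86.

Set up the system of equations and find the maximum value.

Lagrange conditions: 3 = 2*lambda*x, 5 = 2*lambda*y, 3 = 2*lambda*z
So x:3 = y:5 = z:3, i.e. x = 3t, y = 5t, z = 3t
Constraint: t^2*(3^2 + 5^2 + 3^2) = 86
  t^2 * 43 = 86  =>  t = sqrt(2)
Maximum = 3*3t + 5*5t + 3*3t = 43*sqrt(2) = sqrt(3698)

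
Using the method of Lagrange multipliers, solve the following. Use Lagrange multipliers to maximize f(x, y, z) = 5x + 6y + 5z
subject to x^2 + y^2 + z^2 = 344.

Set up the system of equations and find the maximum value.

Lagrange conditions: 5 = 2*lambda*x, 6 = 2*lambda*y, 5 = 2*lambda*z
So x:5 = y:6 = z:5, i.e. x = 5t, y = 6t, z = 5t
Constraint: t^2*(5^2 + 6^2 + 5^2) = 344
  t^2 * 86 = 344  =>  t = sqrt(4)
Maximum = 5*5t + 6*6t + 5*5t = 86*sqrt(4) = 172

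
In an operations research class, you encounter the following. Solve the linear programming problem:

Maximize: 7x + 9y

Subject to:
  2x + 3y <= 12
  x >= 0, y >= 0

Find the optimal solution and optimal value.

The feasible region has vertices at [(0, 0), (6, 0), (0, 4)].
Checking objective 7x + 9y at each vertex:
  (0, 0): 7*0 + 9*0 = 0
  (6, 0): 7*6 + 9*0 = 42
  (0, 4): 7*0 + 9*4 = 36
Maximum is 42 at (6, 0).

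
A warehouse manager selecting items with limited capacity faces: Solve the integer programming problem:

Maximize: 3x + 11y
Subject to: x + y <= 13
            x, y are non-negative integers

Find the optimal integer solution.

Objective: 3x + 11y, constraint: x + y <= 13
Coefficient of y is 11 > coefficient of x is 3, so allocate the entire budget to y.
Optimal: x = 0, y = 13, value = 143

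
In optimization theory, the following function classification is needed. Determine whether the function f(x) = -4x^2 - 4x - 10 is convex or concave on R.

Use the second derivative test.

f(x) = -4x^2 - 4x - 10
f'(x) = -8x - 4
f''(x) = -8
Since f''(x) = -8 < 0 for all x, f is concave on R.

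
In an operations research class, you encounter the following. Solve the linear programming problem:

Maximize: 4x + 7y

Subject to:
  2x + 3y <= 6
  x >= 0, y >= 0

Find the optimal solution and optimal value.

The feasible region has vertices at [(0, 0), (3, 0), (0, 2)].
Checking objective 4x + 7y at each vertex:
  (0, 0): 4*0 + 7*0 = 0
  (3, 0): 4*3 + 7*0 = 12
  (0, 2): 4*0 + 7*2 = 14
Maximum is 14 at (0, 2).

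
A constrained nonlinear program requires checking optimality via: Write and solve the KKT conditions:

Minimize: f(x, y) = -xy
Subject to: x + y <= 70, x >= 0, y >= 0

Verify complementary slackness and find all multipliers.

Problem: min -xy s.t. x + y <= 70 (multiplier lambda), x >= 0 (mu_x), y >= 0 (mu_y)
KKT stationarity: -y + lambda - mu_x = 0, -x + lambda - mu_y = 0, with lambda, mu_x, mu_y >= 0
Complementary slackness: lambda*(x + y - 70) = 0, mu_x*x = 0, mu_y*y = 0
If lambda = 0: y = -mu_x <= 0 and x = -mu_y <= 0 force x = y = 0 with f = 0; but x = y = 35 is feasible with f = -1225 < 0, so this is not the minimum. Hence lambda > 0 and x + y = 70.
Try x > 0, y > 0 (so mu_x = mu_y = 0): y = lambda, x = lambda => x = y = lambda
x + y = 70 => 2*lambda = 70 => lambda = 35
x* = y* = 35 > 0, consistent with mu_x = mu_y = 0.
(Any feasible point with x = 0 or y = 0 has f = 0 > -1225, so the minimum is not on those boundaries.)
min(-xy) = -1225 (i.e. max xy = 1225)
Multipliers: lambda = 35, mu_x = 0, mu_y = 0
Complementary slackness: lambda*(x + y - 70) = 35*(35 + 35 - 70) = 0, mu_x*x = 0*35 = 0, mu_y*y = 0*35 = 0. Satisfied.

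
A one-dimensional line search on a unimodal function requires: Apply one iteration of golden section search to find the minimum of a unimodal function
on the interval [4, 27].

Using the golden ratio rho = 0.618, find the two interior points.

Golden section search on [4, 27].
Golden ratio rho = 0.618 (approx).
Interior points:
  x_1 = 4 + (1-0.618)*23 = 12.7860
  x_2 = 4 + 0.618*23 = 18.2140
Compare f(x_1) and f(x_2) to determine which subinterval to keep.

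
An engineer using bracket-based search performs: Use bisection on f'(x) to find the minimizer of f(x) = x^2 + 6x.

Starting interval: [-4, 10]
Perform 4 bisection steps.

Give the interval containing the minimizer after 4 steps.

Finding critical point of f(x) = x^2 + 6x using bisection on f'(x) = 2x + 6.
f'(x) = 0 when x = -3.
Starting interval: [-4, 10]
Step 1: mid = 3, f'(mid) = 12, new interval = [-4, 3]
Step 2: mid = -1/2, f'(mid) = 5, new interval = [-4, -1/2]
Step 3: mid = -9/4, f'(mid) = 3/2, new interval = [-4, -9/4]
Step 4: mid = -25/8, f'(mid) = -1/4, new interval = [-25/8, -9/4]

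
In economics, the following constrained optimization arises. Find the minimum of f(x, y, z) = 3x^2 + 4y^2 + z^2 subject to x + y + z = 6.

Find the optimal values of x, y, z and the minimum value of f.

Using Lagrange multipliers on f = 3x^2 + 4y^2 + z^2 with constraint x + y + z = 6:
Conditions: 2*3*x = lambda, 2*4*y = lambda, 2*1*z = lambda
So x = lambda/6, y = lambda/8, z = lambda/2
Substituting into constraint: lambda * (19/24) = 6
lambda = 144/19
x = 24/19, y = 18/19, z = 72/19
Minimum value = 432/19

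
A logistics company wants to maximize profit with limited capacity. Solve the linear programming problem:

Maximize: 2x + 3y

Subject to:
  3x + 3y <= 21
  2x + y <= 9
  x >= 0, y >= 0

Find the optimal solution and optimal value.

Feasible vertices: (0, 0), (0, 7), (2, 5), (9/2, 0)
Objective 2x + 3y at each:
  (0, 0): 0
  (0, 7): 21
  (2, 5): 19
  (9/2, 0): 9
Maximum is 21 at (0, 7).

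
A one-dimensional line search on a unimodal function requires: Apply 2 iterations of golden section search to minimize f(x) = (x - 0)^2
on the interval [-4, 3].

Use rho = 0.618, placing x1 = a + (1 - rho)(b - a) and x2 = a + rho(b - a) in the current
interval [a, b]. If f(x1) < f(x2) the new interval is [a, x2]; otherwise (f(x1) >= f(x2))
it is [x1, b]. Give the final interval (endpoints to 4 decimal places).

Golden section search for min of f(x) = (x - 0)^2 on [-4, 3].
Each step: x1 = a + (1 - rho)(b - a), x2 = a + rho(b - a); if f(x1) < f(x2) keep [a, x2], otherwise keep [x1, b].
Step 1: [-4.0000, 3.0000], x1=-1.3260 (f=1.7583), x2=0.3260 (f=0.1063); f(x1) > f(x2) => keep [-1.3260, 3.0000]
Step 2: [-1.3260, 3.0000], x1=0.3265 (f=0.1066), x2=1.3475 (f=1.8157); f(x1) < f(x2) => keep [-1.3260, 1.3475]
Final interval: [-1.3260, 1.3475]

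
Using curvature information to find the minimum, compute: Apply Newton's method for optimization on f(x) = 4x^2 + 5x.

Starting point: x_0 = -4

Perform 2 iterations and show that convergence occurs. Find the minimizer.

f(x) = 4x^2 + 5x, f'(x) = 8x + (5), f''(x) = 8
Step 1: f'(-4) = -27, x_1 = -4 - -27/8 = -5/8
Step 2: f'(-5/8) = 0, x_2 = -5/8 (converged)
Newton's method converges in 1 step for quadratics.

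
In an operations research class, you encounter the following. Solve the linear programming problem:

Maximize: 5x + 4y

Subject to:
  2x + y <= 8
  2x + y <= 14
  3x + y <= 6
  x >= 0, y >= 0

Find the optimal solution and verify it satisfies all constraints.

Feasible vertices: (0, 0), (0, 6), (2, 0)
Objective 5x + 4y at each vertex:
  (0, 0): 0
  (0, 6): 24
  (2, 0): 10
Maximum is 24 at (0, 6).
Verify constraints at (x, y) = (0, 6):
  2*0 + 1*6 = 6 <= 8
  2*0 + 1*6 = 6 <= 14
  3*0 + 1*6 = 6 <= 6 (active)
  x = 0 >= 0, y = 6 >= 0. All constraints satisfied.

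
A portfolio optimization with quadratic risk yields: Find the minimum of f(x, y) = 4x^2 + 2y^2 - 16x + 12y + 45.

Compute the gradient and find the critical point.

f(x,y) = 4x^2 + 2y^2 - 16x + 12y + 45
df/dx = 8x + (-16) = 0  =>  x = 2
df/dy = 4y + (12) = 0  =>  y = -3
f(2, -3) = 4*(2)^2 + 2*(-3)^2 + -16*(2) + 12*(-3) + 45 = 11
Hessian is diagonal with entries 8, 4 > 0, so this is a minimum.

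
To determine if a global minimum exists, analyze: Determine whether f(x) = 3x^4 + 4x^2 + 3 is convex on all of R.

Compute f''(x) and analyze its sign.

f(x) = 3x^4 + 4x^2 + 3
f'(x) = 12x^3 + 8x
f''(x) = 36x^2 + 8
f''(x) = 36x^2 + 8 >= 8 > 0 for all x
Therefore, f is convex on R.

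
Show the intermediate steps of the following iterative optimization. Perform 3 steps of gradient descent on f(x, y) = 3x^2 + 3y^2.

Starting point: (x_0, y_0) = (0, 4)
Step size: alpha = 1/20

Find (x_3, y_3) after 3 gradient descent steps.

f(x,y) = 3x^2 + 3y^2
grad_x = 6x + 0y, grad_y = 6y + 0x
Step 1: grad = (0, 24), (0, 14/5)
Step 2: grad = (0, 84/5), (0, 49/25)
Step 3: grad = (0, 294/25), (0, 343/250)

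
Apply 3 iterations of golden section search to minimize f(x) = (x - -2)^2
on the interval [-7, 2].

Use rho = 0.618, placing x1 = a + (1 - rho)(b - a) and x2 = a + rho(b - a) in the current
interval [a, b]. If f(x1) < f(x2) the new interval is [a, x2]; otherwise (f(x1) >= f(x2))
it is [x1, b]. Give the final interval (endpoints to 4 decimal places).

Golden section search for min of f(x) = (x - -2)^2 on [-7, 2].
Each step: x1 = a + (1 - rho)(b - a), x2 = a + rho(b - a); if f(x1) < f(x2) keep [a, x2], otherwise keep [x1, b].
Step 1: [-7.0000, 2.0000], x1=-3.5620 (f=2.4398), x2=-1.4380 (f=0.3158); f(x1) > f(x2) => keep [-3.5620, 2.0000]
Step 2: [-3.5620, 2.0000], x1=-1.4373 (f=0.3166), x2=-0.1247 (f=3.5168); f(x1) < f(x2) => keep [-3.5620, -0.1247]
Step 3: [-3.5620, -0.1247], x1=-2.2489 (f=0.0620), x2=-1.4377 (f=0.3161); f(x1) < f(x2) => keep [-3.5620, -1.4377]
Final interval: [-3.5620, -1.4377]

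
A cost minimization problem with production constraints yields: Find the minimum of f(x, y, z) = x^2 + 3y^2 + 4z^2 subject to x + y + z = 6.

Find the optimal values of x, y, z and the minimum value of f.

Using Lagrange multipliers on f = x^2 + 3y^2 + 4z^2 with constraint x + y + z = 6:
Conditions: 2*1*x = lambda, 2*3*y = lambda, 2*4*z = lambda
So x = lambda/2, y = lambda/6, z = lambda/8
Substituting into constraint: lambda * (19/24) = 6
lambda = 144/19
x = 72/19, y = 24/19, z = 18/19
Minimum value = 432/19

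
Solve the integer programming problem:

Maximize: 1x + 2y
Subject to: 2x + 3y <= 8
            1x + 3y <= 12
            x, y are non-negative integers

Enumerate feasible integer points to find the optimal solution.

Constraint 1: 2x + 3y <= 8
Constraint 2: 1x + 3y <= 12
Feasible x range (need y >= 0): 0 <= x <= min(8/2, 12/1) => x in {0, ..., 4}.
Enumerate feasible integer points row by row (the coefficient of y is 2 > 0, so for each x the largest feasible y gives the best value):
  x = 0: y <= min((8 - 2*0)/3, (12 - 1*0)/3) => y in {0, ..., 2}; best 1*0 + 2*2 = 4
  x = 1: y <= min((8 - 2*1)/3, (12 - 1*1)/3) => y in {0, ..., 2}; best 1*1 + 2*2 = 5
  x = 2: y <= min((8 - 2*2)/3, (12 - 1*2)/3) => y in {0, ..., 1}; best 1*2 + 2*1 = 4
  x = 3: y <= min((8 - 2*3)/3, (12 - 1*3)/3) => y in {0}; best 1*3 + 2*0 = 3
  x = 4: y <= min((8 - 2*4)/3, (12 - 1*4)/3) => y in {0}; best 1*4 + 2*0 = 4
The maximum 1x + 2y = 5 is achieved at x = 1, y = 2.
Check: 2*1 + 3*2 = 8 <= 8 and 1*1 + 3*2 = 7 <= 12.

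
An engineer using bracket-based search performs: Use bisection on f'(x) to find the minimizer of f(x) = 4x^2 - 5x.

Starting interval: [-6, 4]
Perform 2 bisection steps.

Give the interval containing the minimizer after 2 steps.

Finding critical point of f(x) = 4x^2 - 5x using bisection on f'(x) = 8x + -5.
f'(x) = 0 when x = 5/8.
Starting interval: [-6, 4]
Step 1: mid = -1, f'(mid) = -13, new interval = [-1, 4]
Step 2: mid = 3/2, f'(mid) = 7, new interval = [-1, 3/2]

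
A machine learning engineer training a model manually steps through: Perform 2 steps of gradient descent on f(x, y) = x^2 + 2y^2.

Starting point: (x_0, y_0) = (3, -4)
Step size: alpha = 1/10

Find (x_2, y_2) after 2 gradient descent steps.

f(x,y) = x^2 + 2y^2
grad_x = 2x + 0y, grad_y = 4y + 0x
Step 1: grad = (6, -16), (12/5, -12/5)
Step 2: grad = (24/5, -48/5), (48/25, -36/25)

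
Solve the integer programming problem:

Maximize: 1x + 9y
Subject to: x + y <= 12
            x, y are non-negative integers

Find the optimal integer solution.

Objective: 1x + 9y, constraint: x + y <= 12
Coefficient of y is 9 > coefficient of x is 1, so allocate the entire budget to y.
Optimal: x = 0, y = 12, value = 108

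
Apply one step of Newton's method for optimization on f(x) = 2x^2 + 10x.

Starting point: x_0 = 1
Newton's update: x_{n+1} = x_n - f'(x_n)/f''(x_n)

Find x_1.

f(x) = 2x^2 + 10x
f'(x) = 4x + (10), f''(x) = 4
Newton step: x_1 = x_0 - f'(x_0)/f''(x_0)
f'(1) = 14
x_1 = 1 - 14/4 = -5/2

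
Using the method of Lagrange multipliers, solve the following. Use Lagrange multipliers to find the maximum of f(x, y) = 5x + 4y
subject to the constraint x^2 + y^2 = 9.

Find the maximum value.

Set up Lagrange conditions: grad f = lambda * grad g
  5 = 2*lambda*x
  4 = 2*lambda*y
From these: x/y = 5/4, so x = 5t, y = 4t for some t.
Substitute into constraint: (5t)^2 + (4t)^2 = 9
  t^2 * 41 = 9
  t = sqrt(9/41)
Maximum = 5*x + 4*y = (5^2 + 4^2)*t = 41 * sqrt(9/41) = sqrt(369)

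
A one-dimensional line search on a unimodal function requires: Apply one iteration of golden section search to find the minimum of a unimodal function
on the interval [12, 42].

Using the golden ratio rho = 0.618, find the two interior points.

Golden section search on [12, 42].
Golden ratio rho = 0.618 (approx).
Interior points:
  x_1 = 12 + (1-0.618)*30 = 23.4600
  x_2 = 12 + 0.618*30 = 30.5400
Compare f(x_1) and f(x_2) to determine which subinterval to keep.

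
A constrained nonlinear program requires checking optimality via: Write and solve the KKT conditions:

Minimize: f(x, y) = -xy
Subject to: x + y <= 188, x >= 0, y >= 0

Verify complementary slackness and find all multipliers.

Problem: min -xy s.t. x + y <= 188 (multiplier lambda), x >= 0 (mu_x), y >= 0 (mu_y)
KKT stationarity: -y + lambda - mu_x = 0, -x + lambda - mu_y = 0, with lambda, mu_x, mu_y >= 0
Complementary slackness: lambda*(x + y - 188) = 0, mu_x*x = 0, mu_y*y = 0
If lambda = 0: y = -mu_x <= 0 and x = -mu_y <= 0 force x = y = 0 with f = 0; but x = y = 94 is feasible with f = -8836 < 0, so this is not the minimum. Hence lambda > 0 and x + y = 188.
Try x > 0, y > 0 (so mu_x = mu_y = 0): y = lambda, x = lambda => x = y = lambda
x + y = 188 => 2*lambda = 188 => lambda = 94
x* = y* = 94 > 0, consistent with mu_x = mu_y = 0.
(Any feasible point with x = 0 or y = 0 has f = 0 > -8836, so the minimum is not on those boundaries.)
min(-xy) = -8836 (i.e. max xy = 8836)
Multipliers: lambda = 94, mu_x = 0, mu_y = 0
Complementary slackness: lambda*(x + y - 188) = 94*(94 + 94 - 188) = 0, mu_x*x = 0*94 = 0, mu_y*y = 0*94 = 0. Satisfied.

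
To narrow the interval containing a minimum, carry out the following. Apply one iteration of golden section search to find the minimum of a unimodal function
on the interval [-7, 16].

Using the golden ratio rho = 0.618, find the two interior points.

Golden section search on [-7, 16].
Golden ratio rho = 0.618 (approx).
Interior points:
  x_1 = -7 + (1-0.618)*23 = 1.7860
  x_2 = -7 + 0.618*23 = 7.2140
Compare f(x_1) and f(x_2) to determine which subinterval to keep.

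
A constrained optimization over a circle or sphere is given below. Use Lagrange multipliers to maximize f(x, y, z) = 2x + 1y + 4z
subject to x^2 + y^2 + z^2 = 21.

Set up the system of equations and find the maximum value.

Lagrange conditions: 2 = 2*lambda*x, 1 = 2*lambda*y, 4 = 2*lambda*z
So x:2 = y:1 = z:4, i.e. x = 2t, y = 1t, z = 4t
Constraint: t^2*(2^2 + 1^2 + 4^2) = 21
  t^2 * 21 = 21  =>  t = sqrt(1)
Maximum = 2*2t + 1*1t + 4*4t = 21*sqrt(1) = 21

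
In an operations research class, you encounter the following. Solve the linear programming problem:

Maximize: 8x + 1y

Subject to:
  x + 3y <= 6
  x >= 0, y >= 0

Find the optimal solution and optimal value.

The feasible region has vertices at [(0, 0), (6, 0), (0, 2)].
Checking objective 8x + 1y at each vertex:
  (0, 0): 8*0 + 1*0 = 0
  (6, 0): 8*6 + 1*0 = 48
  (0, 2): 8*0 + 1*2 = 2
Maximum is 48 at (6, 0).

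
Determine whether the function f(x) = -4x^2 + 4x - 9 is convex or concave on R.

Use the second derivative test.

f(x) = -4x^2 + 4x - 9
f'(x) = -8x + 4
f''(x) = -8
Since f''(x) = -8 < 0 for all x, f is concave on R.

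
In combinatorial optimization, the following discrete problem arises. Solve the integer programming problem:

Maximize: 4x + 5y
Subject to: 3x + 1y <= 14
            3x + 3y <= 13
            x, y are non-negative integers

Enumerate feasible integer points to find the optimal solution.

Constraint 1: 3x + 1y <= 14
Constraint 2: 3x + 3y <= 13
Feasible x range (need y >= 0): 0 <= x <= min(14/3, 13/3) => x in {0, ..., 4}.
Enumerate feasible integer points row by row (the coefficient of y is 5 > 0, so for each x the largest feasible y gives the best value):
  x = 0: y <= min((14 - 3*0)/1, (13 - 3*0)/3) => y in {0, ..., 4}; best 4*0 + 5*4 = 20
  x = 1: y <= min((14 - 3*1)/1, (13 - 3*1)/3) => y in {0, ..., 3}; best 4*1 + 5*3 = 19
  x = 2: y <= min((14 - 3*2)/1, (13 - 3*2)/3) => y in {0, ..., 2}; best 4*2 + 5*2 = 18
  x = 3: y <= min((14 - 3*3)/1, (13 - 3*3)/3) => y in {0, ..., 1}; best 4*3 + 5*1 = 17
  x = 4: y <= min((14 - 3*4)/1, (13 - 3*4)/3) => y in {0}; best 4*4 + 5*0 = 16
The maximum 4x + 5y = 20 is achieved at x = 0, y = 4.
Check: 3*0 + 1*4 = 4 <= 14 and 3*0 + 3*4 = 12 <= 13.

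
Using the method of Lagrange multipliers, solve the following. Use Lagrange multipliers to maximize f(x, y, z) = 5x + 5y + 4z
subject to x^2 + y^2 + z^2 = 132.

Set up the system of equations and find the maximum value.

Lagrange conditions: 5 = 2*lambda*x, 5 = 2*lambda*y, 4 = 2*lambda*z
So x:5 = y:5 = z:4, i.e. x = 5t, y = 5t, z = 4t
Constraint: t^2*(5^2 + 5^2 + 4^2) = 132
  t^2 * 66 = 132  =>  t = sqrt(2)
Maximum = 5*5t + 5*5t + 4*4t = 66*sqrt(2) = sqrt(8712)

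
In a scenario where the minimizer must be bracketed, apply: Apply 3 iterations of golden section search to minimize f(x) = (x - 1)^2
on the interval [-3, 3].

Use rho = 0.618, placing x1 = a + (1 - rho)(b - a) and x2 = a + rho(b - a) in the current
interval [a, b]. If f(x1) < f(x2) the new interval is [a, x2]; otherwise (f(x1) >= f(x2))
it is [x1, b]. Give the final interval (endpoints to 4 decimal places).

Golden section search for min of f(x) = (x - 1)^2 on [-3, 3].
Each step: x1 = a + (1 - rho)(b - a), x2 = a + rho(b - a); if f(x1) < f(x2) keep [a, x2], otherwise keep [x1, b].
Step 1: [-3.0000, 3.0000], x1=-0.7080 (f=2.9173), x2=0.7080 (f=0.0853); f(x1) > f(x2) => keep [-0.7080, 3.0000]
Step 2: [-0.7080, 3.0000], x1=0.7085 (f=0.0850), x2=1.5835 (f=0.3405); f(x1) < f(x2) => keep [-0.7080, 1.5835]
Step 3: [-0.7080, 1.5835], x1=0.1674 (f=0.6933), x2=0.7082 (f=0.0852); f(x1) > f(x2) => keep [0.1674, 1.5835]
Final interval: [0.1674, 1.5835]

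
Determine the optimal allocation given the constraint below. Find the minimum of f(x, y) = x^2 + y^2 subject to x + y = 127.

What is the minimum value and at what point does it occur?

Substitute y = 127 - x into f(x,y) = x^2 + y^2:
g(x) = x^2 + (127 - x)^2 = 2x^2 - 254x + 16129
g'(x) = 4x - 254 = 0  =>  x = 127/2
y = 127 - 127/2 = 127/2
Minimum value = (127/2)^2 + (127/2)^2 = 16129/2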